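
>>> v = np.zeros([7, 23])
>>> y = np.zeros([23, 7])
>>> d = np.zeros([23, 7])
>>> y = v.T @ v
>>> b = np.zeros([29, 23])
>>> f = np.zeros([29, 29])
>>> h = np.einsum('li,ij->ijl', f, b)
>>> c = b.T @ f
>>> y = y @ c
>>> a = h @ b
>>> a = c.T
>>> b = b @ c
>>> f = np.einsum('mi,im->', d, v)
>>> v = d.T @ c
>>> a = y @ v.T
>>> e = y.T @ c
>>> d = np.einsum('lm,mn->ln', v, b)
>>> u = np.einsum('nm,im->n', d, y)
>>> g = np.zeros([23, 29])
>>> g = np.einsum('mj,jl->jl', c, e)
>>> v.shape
(7, 29)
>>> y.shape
(23, 29)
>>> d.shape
(7, 29)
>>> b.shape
(29, 29)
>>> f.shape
()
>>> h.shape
(29, 23, 29)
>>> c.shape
(23, 29)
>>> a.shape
(23, 7)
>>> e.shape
(29, 29)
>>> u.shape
(7,)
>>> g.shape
(29, 29)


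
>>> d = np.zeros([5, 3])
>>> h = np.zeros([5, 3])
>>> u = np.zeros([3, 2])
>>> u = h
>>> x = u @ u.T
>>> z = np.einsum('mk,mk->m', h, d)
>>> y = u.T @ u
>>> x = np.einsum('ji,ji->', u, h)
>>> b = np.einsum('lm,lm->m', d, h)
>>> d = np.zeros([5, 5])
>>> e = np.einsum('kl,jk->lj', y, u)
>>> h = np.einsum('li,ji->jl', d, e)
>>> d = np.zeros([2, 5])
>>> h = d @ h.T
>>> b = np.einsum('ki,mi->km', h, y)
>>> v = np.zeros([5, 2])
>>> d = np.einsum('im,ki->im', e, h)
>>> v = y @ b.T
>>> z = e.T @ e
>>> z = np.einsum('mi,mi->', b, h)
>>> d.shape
(3, 5)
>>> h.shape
(2, 3)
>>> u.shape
(5, 3)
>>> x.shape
()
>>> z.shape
()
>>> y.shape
(3, 3)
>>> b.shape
(2, 3)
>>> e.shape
(3, 5)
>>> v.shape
(3, 2)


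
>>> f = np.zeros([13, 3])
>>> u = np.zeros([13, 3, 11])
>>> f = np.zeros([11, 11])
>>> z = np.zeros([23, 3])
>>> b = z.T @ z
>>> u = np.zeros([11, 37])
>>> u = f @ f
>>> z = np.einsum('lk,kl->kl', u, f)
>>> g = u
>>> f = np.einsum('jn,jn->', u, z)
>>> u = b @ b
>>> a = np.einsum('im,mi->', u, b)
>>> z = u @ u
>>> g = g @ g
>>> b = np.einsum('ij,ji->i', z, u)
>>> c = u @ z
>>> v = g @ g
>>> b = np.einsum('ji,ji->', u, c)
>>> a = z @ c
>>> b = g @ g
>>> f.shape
()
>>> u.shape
(3, 3)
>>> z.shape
(3, 3)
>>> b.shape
(11, 11)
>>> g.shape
(11, 11)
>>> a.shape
(3, 3)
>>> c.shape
(3, 3)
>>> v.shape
(11, 11)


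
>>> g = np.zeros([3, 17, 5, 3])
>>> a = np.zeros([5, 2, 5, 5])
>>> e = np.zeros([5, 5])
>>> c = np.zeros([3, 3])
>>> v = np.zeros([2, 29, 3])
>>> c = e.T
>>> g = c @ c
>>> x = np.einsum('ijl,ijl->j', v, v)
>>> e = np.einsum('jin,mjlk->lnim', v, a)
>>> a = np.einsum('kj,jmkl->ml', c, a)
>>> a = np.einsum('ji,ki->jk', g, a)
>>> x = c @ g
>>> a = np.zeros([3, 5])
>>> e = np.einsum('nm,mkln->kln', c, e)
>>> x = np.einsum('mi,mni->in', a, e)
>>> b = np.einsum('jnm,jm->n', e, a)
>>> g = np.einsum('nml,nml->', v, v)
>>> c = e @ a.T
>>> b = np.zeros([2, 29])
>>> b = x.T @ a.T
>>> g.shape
()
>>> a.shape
(3, 5)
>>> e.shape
(3, 29, 5)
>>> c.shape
(3, 29, 3)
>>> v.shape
(2, 29, 3)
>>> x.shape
(5, 29)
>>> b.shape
(29, 3)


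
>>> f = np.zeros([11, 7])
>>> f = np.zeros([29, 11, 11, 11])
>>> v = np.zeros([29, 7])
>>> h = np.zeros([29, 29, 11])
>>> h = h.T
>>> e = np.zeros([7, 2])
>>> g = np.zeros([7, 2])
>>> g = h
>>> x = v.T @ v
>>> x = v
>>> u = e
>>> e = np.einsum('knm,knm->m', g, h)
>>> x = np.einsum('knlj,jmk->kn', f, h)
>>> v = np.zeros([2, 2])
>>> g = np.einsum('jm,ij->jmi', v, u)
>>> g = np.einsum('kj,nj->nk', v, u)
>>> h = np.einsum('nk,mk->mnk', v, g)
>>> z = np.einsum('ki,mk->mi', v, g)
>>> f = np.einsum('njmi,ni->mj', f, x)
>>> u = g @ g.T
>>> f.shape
(11, 11)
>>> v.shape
(2, 2)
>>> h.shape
(7, 2, 2)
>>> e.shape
(29,)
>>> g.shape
(7, 2)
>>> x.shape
(29, 11)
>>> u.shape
(7, 7)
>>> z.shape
(7, 2)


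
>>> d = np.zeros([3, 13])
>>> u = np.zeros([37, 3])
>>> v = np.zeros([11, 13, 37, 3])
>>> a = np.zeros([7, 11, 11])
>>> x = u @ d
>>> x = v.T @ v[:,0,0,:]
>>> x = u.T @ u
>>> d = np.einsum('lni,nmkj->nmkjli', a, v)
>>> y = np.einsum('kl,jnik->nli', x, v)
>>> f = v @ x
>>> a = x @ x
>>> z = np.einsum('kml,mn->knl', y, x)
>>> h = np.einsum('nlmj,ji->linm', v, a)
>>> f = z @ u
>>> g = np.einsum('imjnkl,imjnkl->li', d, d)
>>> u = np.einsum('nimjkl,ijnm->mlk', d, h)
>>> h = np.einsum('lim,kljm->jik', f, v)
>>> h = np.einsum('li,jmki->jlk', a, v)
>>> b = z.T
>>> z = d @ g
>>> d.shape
(11, 13, 37, 3, 7, 11)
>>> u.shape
(37, 11, 7)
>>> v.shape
(11, 13, 37, 3)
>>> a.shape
(3, 3)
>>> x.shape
(3, 3)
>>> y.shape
(13, 3, 37)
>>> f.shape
(13, 3, 3)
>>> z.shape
(11, 13, 37, 3, 7, 11)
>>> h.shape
(11, 3, 37)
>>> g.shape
(11, 11)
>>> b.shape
(37, 3, 13)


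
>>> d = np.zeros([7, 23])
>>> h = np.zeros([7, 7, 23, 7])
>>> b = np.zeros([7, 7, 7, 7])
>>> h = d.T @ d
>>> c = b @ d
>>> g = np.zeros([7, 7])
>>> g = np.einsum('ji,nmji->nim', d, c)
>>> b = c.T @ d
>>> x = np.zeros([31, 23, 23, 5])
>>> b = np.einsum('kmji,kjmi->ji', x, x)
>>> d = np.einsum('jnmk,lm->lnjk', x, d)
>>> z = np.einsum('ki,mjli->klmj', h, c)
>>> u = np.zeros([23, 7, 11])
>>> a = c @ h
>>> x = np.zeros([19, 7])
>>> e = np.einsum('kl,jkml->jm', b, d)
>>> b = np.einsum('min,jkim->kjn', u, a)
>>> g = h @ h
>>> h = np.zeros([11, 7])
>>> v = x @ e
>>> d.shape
(7, 23, 31, 5)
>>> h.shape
(11, 7)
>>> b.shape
(7, 7, 11)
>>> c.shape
(7, 7, 7, 23)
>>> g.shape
(23, 23)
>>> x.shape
(19, 7)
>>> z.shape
(23, 7, 7, 7)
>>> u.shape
(23, 7, 11)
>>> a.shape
(7, 7, 7, 23)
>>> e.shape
(7, 31)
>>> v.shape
(19, 31)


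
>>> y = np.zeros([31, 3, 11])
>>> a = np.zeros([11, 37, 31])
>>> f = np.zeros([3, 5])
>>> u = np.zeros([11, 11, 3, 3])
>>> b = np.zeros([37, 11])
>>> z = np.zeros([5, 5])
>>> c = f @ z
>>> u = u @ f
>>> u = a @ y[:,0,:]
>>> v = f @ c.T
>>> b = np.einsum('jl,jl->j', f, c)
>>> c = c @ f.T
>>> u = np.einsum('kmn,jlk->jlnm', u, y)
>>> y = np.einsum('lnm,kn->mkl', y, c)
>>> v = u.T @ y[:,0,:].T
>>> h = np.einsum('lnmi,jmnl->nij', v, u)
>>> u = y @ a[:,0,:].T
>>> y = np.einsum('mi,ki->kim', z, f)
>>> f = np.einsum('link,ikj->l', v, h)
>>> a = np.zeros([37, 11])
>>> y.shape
(3, 5, 5)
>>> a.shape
(37, 11)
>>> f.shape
(37,)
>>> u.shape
(11, 3, 11)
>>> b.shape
(3,)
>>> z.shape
(5, 5)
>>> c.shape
(3, 3)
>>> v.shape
(37, 11, 3, 11)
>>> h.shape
(11, 11, 31)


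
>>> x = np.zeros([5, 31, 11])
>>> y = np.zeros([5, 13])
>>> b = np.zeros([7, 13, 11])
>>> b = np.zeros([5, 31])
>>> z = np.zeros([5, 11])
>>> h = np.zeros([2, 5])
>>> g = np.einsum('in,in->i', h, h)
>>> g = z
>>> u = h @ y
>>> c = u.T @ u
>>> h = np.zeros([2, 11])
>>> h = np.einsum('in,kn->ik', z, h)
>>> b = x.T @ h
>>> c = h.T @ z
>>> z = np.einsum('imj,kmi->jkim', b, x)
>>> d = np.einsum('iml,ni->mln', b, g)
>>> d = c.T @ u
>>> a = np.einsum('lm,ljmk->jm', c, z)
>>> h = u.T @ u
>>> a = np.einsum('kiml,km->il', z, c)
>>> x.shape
(5, 31, 11)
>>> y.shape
(5, 13)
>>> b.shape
(11, 31, 2)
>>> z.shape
(2, 5, 11, 31)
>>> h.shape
(13, 13)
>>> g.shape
(5, 11)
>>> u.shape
(2, 13)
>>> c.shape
(2, 11)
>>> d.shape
(11, 13)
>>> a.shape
(5, 31)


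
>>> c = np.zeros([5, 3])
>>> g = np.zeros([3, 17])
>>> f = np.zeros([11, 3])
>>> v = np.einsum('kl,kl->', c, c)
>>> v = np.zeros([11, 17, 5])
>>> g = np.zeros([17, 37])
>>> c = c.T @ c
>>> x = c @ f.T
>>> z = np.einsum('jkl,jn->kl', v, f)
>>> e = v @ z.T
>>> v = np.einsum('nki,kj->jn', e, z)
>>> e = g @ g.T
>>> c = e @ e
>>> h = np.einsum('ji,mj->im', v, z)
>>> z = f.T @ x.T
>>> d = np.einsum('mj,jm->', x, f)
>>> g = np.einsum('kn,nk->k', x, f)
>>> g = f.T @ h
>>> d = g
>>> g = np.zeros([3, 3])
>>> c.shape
(17, 17)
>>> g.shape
(3, 3)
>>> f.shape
(11, 3)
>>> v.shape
(5, 11)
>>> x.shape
(3, 11)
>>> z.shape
(3, 3)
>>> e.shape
(17, 17)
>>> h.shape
(11, 17)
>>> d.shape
(3, 17)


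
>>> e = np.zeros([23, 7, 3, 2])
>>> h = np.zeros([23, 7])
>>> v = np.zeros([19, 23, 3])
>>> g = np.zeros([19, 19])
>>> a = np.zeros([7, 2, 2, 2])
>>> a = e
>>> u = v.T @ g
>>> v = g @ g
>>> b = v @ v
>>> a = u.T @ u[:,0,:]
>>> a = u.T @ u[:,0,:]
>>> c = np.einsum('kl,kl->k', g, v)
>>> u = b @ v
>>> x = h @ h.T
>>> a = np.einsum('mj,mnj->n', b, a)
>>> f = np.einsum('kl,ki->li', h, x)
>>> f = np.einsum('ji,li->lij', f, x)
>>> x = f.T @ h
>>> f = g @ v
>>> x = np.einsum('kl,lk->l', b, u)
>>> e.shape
(23, 7, 3, 2)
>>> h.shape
(23, 7)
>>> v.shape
(19, 19)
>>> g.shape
(19, 19)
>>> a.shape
(23,)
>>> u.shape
(19, 19)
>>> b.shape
(19, 19)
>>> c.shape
(19,)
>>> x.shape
(19,)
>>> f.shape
(19, 19)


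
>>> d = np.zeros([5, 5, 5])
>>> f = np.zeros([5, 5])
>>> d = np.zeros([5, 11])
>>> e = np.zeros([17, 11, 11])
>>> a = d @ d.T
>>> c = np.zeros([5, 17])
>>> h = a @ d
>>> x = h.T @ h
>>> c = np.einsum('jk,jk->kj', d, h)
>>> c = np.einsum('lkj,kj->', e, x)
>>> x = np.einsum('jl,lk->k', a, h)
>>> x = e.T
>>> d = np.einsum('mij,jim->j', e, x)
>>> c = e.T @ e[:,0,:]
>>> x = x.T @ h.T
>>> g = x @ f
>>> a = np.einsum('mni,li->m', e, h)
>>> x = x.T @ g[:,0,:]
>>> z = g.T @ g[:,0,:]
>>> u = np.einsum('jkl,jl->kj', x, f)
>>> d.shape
(11,)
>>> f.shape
(5, 5)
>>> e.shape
(17, 11, 11)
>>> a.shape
(17,)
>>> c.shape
(11, 11, 11)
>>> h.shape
(5, 11)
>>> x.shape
(5, 11, 5)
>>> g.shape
(17, 11, 5)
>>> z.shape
(5, 11, 5)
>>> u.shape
(11, 5)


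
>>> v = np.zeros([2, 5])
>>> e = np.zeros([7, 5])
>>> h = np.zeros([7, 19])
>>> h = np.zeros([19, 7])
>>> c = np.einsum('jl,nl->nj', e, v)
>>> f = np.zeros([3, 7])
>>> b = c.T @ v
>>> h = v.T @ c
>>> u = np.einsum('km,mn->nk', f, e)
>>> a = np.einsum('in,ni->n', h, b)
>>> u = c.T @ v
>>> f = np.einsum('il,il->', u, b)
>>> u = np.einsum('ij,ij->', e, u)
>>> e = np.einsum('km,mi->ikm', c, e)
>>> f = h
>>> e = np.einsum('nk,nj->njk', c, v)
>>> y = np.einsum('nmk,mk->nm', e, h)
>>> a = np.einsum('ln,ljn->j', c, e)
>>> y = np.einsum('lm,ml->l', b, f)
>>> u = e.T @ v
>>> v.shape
(2, 5)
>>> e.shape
(2, 5, 7)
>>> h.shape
(5, 7)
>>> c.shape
(2, 7)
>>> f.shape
(5, 7)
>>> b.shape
(7, 5)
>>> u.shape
(7, 5, 5)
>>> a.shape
(5,)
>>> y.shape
(7,)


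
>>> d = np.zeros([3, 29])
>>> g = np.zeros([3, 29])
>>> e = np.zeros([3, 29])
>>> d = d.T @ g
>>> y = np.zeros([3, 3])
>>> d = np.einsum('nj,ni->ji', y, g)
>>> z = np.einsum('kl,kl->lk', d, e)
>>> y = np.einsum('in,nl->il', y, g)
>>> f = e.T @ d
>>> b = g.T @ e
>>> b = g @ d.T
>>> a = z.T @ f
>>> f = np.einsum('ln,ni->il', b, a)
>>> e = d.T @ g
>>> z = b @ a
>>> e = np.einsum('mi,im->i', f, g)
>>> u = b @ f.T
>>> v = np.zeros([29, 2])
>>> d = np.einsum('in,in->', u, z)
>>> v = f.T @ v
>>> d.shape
()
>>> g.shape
(3, 29)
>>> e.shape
(3,)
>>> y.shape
(3, 29)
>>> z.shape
(3, 29)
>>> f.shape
(29, 3)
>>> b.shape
(3, 3)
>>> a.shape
(3, 29)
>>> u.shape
(3, 29)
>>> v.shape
(3, 2)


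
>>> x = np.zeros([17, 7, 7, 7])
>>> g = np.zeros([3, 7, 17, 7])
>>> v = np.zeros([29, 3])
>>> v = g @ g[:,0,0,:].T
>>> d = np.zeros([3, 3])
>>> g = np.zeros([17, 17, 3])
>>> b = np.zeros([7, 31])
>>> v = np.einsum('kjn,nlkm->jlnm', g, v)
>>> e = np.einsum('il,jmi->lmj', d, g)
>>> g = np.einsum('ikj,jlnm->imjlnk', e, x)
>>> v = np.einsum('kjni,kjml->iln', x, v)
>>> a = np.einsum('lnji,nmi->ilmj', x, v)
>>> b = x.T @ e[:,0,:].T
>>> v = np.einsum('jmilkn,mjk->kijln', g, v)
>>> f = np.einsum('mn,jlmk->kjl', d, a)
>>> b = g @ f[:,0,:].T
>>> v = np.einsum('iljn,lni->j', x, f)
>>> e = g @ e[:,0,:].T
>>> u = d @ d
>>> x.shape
(17, 7, 7, 7)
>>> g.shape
(3, 7, 17, 7, 7, 17)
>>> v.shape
(7,)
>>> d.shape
(3, 3)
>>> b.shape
(3, 7, 17, 7, 7, 7)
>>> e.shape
(3, 7, 17, 7, 7, 3)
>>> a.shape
(7, 17, 3, 7)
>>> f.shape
(7, 7, 17)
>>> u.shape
(3, 3)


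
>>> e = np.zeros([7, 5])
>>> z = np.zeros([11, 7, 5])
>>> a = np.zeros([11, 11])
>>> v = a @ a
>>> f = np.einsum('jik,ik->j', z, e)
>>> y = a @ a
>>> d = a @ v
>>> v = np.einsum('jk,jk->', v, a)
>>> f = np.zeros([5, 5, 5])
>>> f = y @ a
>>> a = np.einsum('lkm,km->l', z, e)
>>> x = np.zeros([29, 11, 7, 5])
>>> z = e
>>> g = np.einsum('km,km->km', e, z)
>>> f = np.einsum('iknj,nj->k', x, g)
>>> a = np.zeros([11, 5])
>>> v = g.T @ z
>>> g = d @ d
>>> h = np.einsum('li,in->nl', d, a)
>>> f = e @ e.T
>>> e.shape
(7, 5)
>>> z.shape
(7, 5)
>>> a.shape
(11, 5)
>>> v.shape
(5, 5)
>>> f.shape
(7, 7)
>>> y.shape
(11, 11)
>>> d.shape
(11, 11)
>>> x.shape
(29, 11, 7, 5)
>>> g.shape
(11, 11)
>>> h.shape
(5, 11)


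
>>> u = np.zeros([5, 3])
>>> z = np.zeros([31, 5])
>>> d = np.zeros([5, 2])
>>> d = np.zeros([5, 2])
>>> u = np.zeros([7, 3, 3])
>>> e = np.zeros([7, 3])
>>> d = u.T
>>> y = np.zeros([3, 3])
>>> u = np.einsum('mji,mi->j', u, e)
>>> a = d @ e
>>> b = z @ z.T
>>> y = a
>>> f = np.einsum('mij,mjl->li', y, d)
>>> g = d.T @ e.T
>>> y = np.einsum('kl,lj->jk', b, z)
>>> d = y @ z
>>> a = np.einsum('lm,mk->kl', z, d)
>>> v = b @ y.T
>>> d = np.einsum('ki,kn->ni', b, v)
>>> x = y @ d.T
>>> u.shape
(3,)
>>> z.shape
(31, 5)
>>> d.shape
(5, 31)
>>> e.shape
(7, 3)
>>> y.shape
(5, 31)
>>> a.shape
(5, 31)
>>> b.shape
(31, 31)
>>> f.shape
(7, 3)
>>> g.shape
(7, 3, 7)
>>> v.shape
(31, 5)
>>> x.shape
(5, 5)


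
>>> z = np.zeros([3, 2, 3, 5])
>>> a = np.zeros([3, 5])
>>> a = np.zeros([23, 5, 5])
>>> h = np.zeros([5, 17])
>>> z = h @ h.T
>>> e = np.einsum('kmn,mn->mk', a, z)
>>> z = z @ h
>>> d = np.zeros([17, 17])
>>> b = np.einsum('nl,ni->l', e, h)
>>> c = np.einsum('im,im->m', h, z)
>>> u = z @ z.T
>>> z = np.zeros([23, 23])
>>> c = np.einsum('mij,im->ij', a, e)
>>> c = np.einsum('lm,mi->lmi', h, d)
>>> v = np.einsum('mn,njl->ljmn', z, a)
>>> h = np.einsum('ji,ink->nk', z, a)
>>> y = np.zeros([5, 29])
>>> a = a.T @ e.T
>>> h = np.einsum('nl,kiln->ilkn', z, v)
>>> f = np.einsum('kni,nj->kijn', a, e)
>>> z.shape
(23, 23)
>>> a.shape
(5, 5, 5)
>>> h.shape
(5, 23, 5, 23)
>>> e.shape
(5, 23)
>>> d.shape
(17, 17)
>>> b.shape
(23,)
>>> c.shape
(5, 17, 17)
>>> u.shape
(5, 5)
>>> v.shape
(5, 5, 23, 23)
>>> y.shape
(5, 29)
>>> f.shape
(5, 5, 23, 5)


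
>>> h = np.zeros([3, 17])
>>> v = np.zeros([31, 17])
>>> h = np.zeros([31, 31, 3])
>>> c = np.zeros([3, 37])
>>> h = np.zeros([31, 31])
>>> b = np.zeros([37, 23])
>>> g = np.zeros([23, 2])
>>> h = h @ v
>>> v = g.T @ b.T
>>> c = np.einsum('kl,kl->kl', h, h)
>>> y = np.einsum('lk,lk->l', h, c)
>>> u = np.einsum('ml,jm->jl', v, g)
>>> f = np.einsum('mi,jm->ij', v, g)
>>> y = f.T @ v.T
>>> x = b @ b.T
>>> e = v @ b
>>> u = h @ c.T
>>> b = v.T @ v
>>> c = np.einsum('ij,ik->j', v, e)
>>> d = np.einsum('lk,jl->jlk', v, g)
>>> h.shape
(31, 17)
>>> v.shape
(2, 37)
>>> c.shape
(37,)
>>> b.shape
(37, 37)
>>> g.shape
(23, 2)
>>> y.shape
(23, 2)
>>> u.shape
(31, 31)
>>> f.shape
(37, 23)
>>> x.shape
(37, 37)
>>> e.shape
(2, 23)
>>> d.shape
(23, 2, 37)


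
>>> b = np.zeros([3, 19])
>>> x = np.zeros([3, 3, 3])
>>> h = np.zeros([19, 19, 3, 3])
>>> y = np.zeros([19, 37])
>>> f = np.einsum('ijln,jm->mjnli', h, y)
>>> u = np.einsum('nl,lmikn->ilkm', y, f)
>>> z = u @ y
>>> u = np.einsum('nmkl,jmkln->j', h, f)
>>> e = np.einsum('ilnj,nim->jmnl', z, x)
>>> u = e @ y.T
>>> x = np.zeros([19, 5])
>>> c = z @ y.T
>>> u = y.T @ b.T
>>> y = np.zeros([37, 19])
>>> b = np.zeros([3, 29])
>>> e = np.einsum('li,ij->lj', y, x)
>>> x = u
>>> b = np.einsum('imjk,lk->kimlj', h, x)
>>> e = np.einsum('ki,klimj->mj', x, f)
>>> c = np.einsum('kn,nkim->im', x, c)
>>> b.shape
(3, 19, 19, 37, 3)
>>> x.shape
(37, 3)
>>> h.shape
(19, 19, 3, 3)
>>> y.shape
(37, 19)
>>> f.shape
(37, 19, 3, 3, 19)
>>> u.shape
(37, 3)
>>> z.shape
(3, 37, 3, 37)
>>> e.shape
(3, 19)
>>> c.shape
(3, 19)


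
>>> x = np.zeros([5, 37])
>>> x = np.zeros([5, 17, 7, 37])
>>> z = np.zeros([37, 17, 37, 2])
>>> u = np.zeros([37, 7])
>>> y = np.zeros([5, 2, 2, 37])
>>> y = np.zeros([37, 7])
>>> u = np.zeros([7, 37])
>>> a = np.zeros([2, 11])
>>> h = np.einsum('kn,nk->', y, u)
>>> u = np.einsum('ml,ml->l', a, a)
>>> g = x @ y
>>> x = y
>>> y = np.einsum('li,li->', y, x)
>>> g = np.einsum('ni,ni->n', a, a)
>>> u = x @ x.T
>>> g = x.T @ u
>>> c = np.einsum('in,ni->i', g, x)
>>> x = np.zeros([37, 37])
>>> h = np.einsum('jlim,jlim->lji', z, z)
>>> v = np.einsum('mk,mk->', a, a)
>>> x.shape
(37, 37)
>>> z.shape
(37, 17, 37, 2)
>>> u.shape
(37, 37)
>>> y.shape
()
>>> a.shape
(2, 11)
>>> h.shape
(17, 37, 37)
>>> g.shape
(7, 37)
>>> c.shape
(7,)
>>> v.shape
()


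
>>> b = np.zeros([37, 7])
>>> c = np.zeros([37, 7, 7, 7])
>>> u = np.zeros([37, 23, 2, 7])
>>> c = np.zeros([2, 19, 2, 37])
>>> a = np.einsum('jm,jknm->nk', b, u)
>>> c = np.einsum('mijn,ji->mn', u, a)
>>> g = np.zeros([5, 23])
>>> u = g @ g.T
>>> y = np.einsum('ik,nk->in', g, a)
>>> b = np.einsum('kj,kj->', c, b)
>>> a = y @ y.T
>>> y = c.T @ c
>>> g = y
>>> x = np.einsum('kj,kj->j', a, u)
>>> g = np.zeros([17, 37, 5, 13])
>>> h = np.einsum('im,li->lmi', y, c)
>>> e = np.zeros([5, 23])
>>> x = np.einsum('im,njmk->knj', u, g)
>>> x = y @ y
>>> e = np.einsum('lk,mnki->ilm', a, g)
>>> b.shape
()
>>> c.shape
(37, 7)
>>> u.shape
(5, 5)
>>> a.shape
(5, 5)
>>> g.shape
(17, 37, 5, 13)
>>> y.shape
(7, 7)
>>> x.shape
(7, 7)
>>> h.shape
(37, 7, 7)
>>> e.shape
(13, 5, 17)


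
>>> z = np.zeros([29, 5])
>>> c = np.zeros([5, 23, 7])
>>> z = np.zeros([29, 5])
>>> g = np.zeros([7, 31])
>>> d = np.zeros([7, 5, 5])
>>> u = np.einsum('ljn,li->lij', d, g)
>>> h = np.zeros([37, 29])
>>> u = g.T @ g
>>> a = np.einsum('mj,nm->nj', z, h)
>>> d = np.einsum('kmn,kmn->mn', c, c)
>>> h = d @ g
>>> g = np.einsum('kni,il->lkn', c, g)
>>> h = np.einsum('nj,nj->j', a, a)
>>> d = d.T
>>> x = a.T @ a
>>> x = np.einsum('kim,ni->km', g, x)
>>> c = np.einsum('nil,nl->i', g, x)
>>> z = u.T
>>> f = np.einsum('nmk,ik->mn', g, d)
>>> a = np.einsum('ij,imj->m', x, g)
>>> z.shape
(31, 31)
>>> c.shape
(5,)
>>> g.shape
(31, 5, 23)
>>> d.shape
(7, 23)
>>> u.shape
(31, 31)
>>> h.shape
(5,)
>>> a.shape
(5,)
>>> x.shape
(31, 23)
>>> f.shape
(5, 31)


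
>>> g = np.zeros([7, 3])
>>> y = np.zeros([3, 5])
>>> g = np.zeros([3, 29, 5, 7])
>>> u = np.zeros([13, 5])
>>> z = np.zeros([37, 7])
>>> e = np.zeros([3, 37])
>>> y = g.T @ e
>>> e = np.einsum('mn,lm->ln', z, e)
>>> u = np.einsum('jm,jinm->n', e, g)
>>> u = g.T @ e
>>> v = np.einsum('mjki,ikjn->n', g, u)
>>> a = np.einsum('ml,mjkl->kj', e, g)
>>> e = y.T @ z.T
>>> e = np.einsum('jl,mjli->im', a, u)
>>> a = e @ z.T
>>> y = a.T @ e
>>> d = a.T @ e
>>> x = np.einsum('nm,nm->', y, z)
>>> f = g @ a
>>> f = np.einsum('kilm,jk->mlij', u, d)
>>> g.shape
(3, 29, 5, 7)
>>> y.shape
(37, 7)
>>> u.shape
(7, 5, 29, 7)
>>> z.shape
(37, 7)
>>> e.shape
(7, 7)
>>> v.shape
(7,)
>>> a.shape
(7, 37)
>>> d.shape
(37, 7)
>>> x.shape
()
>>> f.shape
(7, 29, 5, 37)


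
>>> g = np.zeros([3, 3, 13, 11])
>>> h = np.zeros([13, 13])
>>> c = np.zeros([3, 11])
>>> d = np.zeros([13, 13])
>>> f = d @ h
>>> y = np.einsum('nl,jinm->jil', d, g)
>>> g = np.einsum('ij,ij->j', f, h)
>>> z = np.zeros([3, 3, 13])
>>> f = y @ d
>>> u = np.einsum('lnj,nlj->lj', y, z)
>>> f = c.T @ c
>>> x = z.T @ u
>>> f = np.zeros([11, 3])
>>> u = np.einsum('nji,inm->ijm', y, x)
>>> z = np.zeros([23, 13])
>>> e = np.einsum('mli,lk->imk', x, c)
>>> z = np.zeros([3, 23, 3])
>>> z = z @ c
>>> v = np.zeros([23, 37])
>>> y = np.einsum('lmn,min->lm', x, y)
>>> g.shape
(13,)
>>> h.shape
(13, 13)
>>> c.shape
(3, 11)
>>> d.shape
(13, 13)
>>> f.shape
(11, 3)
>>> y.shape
(13, 3)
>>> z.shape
(3, 23, 11)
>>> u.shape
(13, 3, 13)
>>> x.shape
(13, 3, 13)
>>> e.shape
(13, 13, 11)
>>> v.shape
(23, 37)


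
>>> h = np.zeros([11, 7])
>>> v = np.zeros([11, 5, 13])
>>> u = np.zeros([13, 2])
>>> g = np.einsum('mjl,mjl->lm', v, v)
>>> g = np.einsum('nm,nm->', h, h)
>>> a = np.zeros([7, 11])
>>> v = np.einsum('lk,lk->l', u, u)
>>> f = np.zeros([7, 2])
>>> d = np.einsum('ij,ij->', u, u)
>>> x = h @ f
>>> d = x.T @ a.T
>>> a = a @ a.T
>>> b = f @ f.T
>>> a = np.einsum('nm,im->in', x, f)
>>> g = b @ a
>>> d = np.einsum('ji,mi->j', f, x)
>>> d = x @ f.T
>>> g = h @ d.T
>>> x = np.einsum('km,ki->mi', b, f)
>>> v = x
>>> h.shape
(11, 7)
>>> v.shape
(7, 2)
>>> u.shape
(13, 2)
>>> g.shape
(11, 11)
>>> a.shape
(7, 11)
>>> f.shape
(7, 2)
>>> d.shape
(11, 7)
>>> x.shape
(7, 2)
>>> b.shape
(7, 7)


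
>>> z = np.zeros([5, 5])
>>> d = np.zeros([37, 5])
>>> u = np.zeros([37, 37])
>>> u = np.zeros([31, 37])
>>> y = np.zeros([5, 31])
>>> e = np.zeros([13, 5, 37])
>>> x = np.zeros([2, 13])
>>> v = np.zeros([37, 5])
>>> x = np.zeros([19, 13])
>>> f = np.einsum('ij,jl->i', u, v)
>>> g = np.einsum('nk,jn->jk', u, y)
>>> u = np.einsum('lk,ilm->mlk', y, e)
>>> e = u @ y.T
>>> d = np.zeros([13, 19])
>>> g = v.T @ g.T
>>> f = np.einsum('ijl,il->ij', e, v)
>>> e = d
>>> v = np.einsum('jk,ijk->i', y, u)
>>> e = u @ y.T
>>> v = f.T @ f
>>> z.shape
(5, 5)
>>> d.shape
(13, 19)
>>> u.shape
(37, 5, 31)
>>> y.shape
(5, 31)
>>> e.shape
(37, 5, 5)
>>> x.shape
(19, 13)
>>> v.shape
(5, 5)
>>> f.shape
(37, 5)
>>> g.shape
(5, 5)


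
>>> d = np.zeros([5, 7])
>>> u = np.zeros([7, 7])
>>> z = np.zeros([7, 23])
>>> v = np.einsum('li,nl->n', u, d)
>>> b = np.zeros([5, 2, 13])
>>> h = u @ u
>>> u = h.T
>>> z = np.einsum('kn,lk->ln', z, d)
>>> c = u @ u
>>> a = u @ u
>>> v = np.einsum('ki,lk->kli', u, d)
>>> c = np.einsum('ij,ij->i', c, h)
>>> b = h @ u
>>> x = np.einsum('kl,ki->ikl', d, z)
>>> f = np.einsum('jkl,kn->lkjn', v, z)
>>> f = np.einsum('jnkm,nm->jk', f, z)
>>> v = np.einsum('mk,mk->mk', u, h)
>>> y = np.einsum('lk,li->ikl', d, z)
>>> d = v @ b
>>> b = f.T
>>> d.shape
(7, 7)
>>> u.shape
(7, 7)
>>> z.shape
(5, 23)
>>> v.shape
(7, 7)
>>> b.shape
(7, 7)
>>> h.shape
(7, 7)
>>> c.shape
(7,)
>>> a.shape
(7, 7)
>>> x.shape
(23, 5, 7)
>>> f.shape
(7, 7)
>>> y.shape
(23, 7, 5)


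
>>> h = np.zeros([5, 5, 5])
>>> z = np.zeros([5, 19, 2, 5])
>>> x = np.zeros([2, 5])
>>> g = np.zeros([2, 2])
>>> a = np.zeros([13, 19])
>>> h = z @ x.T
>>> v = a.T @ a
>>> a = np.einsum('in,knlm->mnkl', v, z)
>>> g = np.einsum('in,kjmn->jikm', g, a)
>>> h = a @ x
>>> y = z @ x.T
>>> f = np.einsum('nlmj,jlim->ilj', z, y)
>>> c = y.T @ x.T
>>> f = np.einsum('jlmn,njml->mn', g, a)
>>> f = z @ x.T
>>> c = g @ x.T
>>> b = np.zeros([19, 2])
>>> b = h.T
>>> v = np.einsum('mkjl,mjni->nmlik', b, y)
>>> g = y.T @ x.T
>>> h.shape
(5, 19, 5, 5)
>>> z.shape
(5, 19, 2, 5)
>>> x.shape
(2, 5)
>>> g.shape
(2, 2, 19, 2)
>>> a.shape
(5, 19, 5, 2)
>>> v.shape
(2, 5, 5, 2, 5)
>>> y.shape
(5, 19, 2, 2)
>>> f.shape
(5, 19, 2, 2)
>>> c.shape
(19, 2, 5, 2)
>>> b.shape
(5, 5, 19, 5)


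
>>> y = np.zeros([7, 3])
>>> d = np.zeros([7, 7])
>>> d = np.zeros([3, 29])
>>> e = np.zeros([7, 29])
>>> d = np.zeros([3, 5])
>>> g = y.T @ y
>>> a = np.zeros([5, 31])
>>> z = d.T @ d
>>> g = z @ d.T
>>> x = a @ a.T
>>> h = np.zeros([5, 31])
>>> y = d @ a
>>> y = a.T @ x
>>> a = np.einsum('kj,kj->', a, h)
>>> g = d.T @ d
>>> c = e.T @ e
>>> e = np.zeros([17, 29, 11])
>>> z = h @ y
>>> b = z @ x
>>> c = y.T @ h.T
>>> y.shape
(31, 5)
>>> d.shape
(3, 5)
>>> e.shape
(17, 29, 11)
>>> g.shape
(5, 5)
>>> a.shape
()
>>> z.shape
(5, 5)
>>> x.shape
(5, 5)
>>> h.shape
(5, 31)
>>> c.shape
(5, 5)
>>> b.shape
(5, 5)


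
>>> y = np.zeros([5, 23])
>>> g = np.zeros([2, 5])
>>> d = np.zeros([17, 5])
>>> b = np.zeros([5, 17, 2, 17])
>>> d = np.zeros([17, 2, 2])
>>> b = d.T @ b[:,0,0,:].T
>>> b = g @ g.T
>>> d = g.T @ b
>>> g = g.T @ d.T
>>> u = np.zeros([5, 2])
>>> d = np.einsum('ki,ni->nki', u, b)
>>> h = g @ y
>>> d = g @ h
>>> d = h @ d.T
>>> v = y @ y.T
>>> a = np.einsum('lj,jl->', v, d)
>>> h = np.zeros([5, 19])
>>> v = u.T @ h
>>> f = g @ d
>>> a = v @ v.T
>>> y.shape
(5, 23)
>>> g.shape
(5, 5)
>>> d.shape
(5, 5)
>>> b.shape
(2, 2)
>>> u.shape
(5, 2)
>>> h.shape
(5, 19)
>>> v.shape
(2, 19)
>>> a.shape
(2, 2)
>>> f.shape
(5, 5)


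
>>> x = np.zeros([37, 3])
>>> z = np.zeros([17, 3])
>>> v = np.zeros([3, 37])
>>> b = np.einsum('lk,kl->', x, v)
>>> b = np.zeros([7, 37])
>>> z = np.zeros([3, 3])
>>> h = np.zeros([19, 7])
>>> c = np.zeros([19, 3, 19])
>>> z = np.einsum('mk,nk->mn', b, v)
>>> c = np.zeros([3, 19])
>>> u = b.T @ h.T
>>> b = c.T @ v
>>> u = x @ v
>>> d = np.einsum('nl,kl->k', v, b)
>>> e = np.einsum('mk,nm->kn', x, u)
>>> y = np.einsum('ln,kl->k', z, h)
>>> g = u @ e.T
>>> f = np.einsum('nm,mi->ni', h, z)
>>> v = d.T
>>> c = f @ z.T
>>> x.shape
(37, 3)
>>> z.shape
(7, 3)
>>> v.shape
(19,)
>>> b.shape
(19, 37)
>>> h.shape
(19, 7)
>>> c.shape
(19, 7)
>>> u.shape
(37, 37)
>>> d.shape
(19,)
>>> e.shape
(3, 37)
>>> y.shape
(19,)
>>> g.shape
(37, 3)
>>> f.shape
(19, 3)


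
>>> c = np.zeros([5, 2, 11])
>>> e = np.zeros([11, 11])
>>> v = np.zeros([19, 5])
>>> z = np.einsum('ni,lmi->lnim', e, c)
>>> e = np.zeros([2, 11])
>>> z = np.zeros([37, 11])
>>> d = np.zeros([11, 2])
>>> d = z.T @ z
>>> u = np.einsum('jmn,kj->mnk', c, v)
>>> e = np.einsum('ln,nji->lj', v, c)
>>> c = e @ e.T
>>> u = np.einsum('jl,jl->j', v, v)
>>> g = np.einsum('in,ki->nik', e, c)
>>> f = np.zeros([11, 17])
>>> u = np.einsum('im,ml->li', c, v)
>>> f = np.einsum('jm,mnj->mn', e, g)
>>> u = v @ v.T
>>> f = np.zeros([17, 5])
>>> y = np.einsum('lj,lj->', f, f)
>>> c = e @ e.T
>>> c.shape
(19, 19)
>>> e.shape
(19, 2)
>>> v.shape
(19, 5)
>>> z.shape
(37, 11)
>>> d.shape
(11, 11)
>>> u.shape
(19, 19)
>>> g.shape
(2, 19, 19)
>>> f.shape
(17, 5)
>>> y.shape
()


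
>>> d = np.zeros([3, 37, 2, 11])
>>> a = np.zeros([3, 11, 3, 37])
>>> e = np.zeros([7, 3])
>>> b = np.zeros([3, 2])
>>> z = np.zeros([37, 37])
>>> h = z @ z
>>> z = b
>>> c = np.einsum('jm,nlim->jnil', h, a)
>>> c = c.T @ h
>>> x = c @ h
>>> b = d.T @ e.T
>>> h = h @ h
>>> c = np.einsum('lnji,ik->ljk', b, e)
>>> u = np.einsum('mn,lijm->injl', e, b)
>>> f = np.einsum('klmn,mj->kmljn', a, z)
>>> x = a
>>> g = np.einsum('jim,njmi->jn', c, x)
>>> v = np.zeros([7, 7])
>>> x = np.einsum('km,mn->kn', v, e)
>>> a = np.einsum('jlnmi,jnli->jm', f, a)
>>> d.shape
(3, 37, 2, 11)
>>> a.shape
(3, 2)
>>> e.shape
(7, 3)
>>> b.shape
(11, 2, 37, 7)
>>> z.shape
(3, 2)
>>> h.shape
(37, 37)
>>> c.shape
(11, 37, 3)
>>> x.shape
(7, 3)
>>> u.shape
(2, 3, 37, 11)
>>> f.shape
(3, 3, 11, 2, 37)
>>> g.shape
(11, 3)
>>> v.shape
(7, 7)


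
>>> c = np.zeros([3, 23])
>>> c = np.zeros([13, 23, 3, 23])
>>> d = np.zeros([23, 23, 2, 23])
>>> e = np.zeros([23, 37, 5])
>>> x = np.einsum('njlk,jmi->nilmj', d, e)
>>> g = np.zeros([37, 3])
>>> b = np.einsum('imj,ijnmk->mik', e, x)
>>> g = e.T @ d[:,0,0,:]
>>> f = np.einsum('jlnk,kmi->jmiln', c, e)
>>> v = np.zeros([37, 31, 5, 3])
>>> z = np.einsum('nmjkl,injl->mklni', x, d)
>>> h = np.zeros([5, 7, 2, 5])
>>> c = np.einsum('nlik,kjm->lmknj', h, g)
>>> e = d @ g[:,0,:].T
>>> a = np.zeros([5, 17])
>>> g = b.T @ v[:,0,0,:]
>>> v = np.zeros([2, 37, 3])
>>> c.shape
(7, 23, 5, 5, 37)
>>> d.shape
(23, 23, 2, 23)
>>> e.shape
(23, 23, 2, 5)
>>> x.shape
(23, 5, 2, 37, 23)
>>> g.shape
(23, 23, 3)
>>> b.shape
(37, 23, 23)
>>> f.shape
(13, 37, 5, 23, 3)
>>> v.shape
(2, 37, 3)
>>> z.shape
(5, 37, 23, 23, 23)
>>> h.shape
(5, 7, 2, 5)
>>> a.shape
(5, 17)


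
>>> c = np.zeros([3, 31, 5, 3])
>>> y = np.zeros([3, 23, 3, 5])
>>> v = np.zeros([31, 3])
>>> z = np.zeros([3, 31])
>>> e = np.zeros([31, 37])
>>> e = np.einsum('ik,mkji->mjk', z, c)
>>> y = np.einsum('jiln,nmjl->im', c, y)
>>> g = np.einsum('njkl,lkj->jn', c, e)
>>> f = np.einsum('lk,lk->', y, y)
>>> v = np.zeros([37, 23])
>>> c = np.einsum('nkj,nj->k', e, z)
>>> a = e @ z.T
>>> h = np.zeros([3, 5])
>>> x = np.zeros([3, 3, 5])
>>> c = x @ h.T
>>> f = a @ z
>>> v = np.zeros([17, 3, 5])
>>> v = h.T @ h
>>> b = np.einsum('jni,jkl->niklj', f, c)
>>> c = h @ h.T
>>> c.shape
(3, 3)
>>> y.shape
(31, 23)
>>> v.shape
(5, 5)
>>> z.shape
(3, 31)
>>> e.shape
(3, 5, 31)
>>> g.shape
(31, 3)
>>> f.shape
(3, 5, 31)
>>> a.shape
(3, 5, 3)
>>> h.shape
(3, 5)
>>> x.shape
(3, 3, 5)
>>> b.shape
(5, 31, 3, 3, 3)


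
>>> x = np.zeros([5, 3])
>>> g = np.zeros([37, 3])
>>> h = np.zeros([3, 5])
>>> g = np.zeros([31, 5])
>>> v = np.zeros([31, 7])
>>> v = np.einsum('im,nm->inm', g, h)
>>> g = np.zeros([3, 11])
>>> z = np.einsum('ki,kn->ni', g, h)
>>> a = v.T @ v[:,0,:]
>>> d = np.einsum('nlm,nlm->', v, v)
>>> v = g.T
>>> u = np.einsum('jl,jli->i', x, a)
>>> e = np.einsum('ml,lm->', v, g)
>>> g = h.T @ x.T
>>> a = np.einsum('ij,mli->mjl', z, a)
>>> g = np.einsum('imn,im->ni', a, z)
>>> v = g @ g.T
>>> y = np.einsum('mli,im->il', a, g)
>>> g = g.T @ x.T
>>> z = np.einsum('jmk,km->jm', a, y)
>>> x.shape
(5, 3)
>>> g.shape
(5, 5)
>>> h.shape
(3, 5)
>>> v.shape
(3, 3)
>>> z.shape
(5, 11)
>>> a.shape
(5, 11, 3)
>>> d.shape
()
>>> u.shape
(5,)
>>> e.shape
()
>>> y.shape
(3, 11)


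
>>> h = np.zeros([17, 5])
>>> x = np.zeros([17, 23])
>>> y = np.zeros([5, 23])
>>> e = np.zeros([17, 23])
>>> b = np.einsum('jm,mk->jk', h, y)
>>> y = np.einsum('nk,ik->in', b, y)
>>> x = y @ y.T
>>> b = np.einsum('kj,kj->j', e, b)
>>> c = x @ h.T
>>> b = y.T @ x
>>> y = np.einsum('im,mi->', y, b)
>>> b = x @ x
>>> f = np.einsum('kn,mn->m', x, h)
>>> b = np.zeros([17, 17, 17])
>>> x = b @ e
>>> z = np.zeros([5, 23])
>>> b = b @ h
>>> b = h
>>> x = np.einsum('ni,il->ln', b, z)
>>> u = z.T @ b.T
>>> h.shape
(17, 5)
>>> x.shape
(23, 17)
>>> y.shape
()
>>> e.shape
(17, 23)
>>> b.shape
(17, 5)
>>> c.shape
(5, 17)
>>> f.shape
(17,)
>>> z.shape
(5, 23)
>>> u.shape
(23, 17)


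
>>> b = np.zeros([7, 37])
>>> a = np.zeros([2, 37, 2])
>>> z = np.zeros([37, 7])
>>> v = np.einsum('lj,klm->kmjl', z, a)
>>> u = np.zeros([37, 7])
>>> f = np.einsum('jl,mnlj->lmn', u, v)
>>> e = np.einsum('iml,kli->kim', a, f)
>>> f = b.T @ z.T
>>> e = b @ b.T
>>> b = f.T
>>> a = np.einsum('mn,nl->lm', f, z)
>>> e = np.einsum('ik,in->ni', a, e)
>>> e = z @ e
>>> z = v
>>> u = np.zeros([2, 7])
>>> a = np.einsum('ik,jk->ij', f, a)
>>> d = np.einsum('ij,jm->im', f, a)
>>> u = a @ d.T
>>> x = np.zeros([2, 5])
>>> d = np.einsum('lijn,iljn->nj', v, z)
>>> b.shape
(37, 37)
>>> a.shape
(37, 7)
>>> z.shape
(2, 2, 7, 37)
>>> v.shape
(2, 2, 7, 37)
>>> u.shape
(37, 37)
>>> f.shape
(37, 37)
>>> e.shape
(37, 7)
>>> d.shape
(37, 7)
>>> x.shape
(2, 5)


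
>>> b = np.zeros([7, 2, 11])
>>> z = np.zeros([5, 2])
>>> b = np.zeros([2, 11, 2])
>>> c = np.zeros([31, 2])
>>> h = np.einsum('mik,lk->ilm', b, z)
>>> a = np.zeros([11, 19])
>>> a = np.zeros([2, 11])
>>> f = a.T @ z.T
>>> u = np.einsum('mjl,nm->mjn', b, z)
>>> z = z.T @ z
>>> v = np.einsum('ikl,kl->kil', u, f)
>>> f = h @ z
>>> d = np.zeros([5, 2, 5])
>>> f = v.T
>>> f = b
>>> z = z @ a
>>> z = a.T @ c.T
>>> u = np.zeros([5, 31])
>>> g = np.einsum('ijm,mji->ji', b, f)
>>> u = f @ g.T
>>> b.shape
(2, 11, 2)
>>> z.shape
(11, 31)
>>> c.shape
(31, 2)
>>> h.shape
(11, 5, 2)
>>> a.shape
(2, 11)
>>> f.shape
(2, 11, 2)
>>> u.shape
(2, 11, 11)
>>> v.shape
(11, 2, 5)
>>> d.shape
(5, 2, 5)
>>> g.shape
(11, 2)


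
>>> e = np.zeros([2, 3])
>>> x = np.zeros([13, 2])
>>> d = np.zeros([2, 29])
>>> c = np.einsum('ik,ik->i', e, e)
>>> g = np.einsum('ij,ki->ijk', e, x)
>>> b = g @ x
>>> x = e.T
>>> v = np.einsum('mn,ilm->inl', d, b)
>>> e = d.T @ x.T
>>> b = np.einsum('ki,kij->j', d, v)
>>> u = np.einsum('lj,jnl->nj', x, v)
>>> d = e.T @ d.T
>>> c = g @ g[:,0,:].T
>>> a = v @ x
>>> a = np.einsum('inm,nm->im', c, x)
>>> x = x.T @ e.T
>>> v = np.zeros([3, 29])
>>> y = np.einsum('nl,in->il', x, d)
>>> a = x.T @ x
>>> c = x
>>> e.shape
(29, 3)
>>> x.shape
(2, 29)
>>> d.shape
(3, 2)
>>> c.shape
(2, 29)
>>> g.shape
(2, 3, 13)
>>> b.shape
(3,)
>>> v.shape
(3, 29)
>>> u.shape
(29, 2)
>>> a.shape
(29, 29)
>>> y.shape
(3, 29)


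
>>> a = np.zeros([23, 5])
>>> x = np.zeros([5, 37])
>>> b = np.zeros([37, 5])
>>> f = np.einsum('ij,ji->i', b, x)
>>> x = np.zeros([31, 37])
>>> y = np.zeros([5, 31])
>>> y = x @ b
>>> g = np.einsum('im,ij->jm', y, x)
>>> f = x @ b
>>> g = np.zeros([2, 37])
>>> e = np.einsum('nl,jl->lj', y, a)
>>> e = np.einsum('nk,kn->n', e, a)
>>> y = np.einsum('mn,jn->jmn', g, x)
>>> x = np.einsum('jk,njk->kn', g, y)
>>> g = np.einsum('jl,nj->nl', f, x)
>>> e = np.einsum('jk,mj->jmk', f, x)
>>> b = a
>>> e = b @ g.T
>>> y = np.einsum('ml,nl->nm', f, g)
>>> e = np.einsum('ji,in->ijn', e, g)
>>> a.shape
(23, 5)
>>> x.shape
(37, 31)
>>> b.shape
(23, 5)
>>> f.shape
(31, 5)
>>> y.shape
(37, 31)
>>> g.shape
(37, 5)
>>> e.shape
(37, 23, 5)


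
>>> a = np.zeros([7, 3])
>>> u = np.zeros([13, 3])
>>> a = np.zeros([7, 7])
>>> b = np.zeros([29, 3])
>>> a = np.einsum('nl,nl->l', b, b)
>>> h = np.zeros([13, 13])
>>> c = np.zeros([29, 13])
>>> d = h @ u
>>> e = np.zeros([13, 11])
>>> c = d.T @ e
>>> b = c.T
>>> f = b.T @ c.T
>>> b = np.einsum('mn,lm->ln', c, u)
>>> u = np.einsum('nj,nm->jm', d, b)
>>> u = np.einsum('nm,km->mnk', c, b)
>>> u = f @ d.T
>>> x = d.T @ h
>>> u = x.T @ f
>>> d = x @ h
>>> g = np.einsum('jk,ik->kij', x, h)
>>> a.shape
(3,)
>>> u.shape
(13, 3)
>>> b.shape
(13, 11)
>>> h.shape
(13, 13)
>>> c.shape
(3, 11)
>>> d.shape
(3, 13)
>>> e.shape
(13, 11)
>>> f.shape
(3, 3)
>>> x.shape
(3, 13)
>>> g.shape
(13, 13, 3)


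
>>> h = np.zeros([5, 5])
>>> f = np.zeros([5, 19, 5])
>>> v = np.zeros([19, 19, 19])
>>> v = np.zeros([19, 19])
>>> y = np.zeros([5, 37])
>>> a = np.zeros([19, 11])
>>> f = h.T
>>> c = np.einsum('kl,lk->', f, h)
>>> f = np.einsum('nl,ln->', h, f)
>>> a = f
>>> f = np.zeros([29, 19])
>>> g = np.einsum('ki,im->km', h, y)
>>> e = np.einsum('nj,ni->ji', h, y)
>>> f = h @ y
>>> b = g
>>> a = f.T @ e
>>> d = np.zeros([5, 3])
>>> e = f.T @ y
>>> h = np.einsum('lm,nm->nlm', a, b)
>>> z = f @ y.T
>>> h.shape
(5, 37, 37)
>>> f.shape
(5, 37)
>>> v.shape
(19, 19)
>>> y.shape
(5, 37)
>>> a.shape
(37, 37)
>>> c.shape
()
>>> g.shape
(5, 37)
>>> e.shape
(37, 37)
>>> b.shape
(5, 37)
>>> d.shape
(5, 3)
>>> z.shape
(5, 5)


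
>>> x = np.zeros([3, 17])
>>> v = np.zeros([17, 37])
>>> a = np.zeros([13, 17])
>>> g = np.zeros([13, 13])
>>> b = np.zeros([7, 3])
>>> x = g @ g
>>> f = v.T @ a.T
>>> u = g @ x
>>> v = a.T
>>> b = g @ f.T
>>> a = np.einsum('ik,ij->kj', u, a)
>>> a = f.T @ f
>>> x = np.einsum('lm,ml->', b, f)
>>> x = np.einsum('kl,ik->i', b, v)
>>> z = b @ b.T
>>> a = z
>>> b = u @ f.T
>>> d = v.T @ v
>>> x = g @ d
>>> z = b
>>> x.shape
(13, 13)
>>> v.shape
(17, 13)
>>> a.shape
(13, 13)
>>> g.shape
(13, 13)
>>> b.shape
(13, 37)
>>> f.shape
(37, 13)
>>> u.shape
(13, 13)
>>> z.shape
(13, 37)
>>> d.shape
(13, 13)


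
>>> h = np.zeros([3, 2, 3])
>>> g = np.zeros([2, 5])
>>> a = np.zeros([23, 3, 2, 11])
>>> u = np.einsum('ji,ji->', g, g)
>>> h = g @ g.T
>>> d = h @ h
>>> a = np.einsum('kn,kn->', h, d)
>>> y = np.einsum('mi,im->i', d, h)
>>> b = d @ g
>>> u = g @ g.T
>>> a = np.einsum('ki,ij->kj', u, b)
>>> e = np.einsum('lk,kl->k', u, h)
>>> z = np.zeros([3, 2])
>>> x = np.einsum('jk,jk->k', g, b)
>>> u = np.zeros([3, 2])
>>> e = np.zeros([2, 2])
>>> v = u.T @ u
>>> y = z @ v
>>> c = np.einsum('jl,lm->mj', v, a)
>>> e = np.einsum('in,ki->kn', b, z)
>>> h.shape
(2, 2)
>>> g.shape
(2, 5)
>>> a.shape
(2, 5)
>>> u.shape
(3, 2)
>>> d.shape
(2, 2)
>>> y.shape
(3, 2)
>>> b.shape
(2, 5)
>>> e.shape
(3, 5)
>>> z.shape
(3, 2)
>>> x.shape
(5,)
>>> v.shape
(2, 2)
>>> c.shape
(5, 2)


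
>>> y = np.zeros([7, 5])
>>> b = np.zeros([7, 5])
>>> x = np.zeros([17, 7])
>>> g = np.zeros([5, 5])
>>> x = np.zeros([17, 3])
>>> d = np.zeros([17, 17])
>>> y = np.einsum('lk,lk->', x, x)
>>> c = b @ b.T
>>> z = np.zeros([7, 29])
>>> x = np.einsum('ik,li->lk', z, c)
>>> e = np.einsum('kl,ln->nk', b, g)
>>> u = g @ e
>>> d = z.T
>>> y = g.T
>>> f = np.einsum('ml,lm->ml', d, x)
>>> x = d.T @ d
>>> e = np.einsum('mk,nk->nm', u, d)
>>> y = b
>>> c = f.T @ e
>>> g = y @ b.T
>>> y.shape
(7, 5)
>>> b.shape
(7, 5)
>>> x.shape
(7, 7)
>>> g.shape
(7, 7)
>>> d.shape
(29, 7)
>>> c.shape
(7, 5)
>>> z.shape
(7, 29)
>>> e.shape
(29, 5)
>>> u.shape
(5, 7)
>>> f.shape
(29, 7)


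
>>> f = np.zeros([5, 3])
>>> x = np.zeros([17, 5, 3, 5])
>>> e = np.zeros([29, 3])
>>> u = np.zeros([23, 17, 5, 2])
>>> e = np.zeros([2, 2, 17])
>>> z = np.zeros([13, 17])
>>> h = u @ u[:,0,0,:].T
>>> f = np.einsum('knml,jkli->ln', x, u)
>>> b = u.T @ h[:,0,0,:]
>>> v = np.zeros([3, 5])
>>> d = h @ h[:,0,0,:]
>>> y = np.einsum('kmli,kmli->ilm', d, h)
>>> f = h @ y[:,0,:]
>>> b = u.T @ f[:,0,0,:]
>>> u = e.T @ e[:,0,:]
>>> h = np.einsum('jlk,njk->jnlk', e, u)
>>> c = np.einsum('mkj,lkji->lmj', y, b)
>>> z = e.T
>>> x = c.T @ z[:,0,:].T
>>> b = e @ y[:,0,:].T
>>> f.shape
(23, 17, 5, 17)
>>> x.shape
(17, 23, 17)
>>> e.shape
(2, 2, 17)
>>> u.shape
(17, 2, 17)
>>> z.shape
(17, 2, 2)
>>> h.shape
(2, 17, 2, 17)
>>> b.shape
(2, 2, 23)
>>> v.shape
(3, 5)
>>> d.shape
(23, 17, 5, 23)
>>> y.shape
(23, 5, 17)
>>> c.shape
(2, 23, 17)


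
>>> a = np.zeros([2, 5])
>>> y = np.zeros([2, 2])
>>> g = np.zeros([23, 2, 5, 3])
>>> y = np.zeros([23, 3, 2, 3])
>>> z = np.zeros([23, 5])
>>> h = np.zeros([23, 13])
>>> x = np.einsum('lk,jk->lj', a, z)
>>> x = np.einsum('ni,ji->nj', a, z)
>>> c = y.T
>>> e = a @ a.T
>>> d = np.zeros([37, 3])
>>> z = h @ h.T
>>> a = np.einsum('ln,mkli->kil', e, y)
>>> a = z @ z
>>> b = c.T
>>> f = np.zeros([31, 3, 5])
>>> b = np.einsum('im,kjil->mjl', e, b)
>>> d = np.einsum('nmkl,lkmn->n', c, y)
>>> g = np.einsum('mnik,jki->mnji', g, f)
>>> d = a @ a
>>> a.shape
(23, 23)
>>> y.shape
(23, 3, 2, 3)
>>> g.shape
(23, 2, 31, 5)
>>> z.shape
(23, 23)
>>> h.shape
(23, 13)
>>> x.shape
(2, 23)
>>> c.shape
(3, 2, 3, 23)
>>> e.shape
(2, 2)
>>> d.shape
(23, 23)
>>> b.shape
(2, 3, 3)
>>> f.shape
(31, 3, 5)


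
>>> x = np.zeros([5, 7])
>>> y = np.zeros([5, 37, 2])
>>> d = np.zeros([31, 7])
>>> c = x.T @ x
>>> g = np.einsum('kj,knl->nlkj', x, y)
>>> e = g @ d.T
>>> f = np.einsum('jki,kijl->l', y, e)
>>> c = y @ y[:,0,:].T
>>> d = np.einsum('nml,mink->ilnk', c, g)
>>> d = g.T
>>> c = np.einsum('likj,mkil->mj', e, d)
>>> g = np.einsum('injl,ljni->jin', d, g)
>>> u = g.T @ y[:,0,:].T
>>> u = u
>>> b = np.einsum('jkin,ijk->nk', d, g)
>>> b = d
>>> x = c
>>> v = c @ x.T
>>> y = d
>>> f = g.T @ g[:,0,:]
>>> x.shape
(7, 31)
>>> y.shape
(7, 5, 2, 37)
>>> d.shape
(7, 5, 2, 37)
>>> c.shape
(7, 31)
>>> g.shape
(2, 7, 5)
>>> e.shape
(37, 2, 5, 31)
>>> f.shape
(5, 7, 5)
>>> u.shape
(5, 7, 5)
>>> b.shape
(7, 5, 2, 37)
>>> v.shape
(7, 7)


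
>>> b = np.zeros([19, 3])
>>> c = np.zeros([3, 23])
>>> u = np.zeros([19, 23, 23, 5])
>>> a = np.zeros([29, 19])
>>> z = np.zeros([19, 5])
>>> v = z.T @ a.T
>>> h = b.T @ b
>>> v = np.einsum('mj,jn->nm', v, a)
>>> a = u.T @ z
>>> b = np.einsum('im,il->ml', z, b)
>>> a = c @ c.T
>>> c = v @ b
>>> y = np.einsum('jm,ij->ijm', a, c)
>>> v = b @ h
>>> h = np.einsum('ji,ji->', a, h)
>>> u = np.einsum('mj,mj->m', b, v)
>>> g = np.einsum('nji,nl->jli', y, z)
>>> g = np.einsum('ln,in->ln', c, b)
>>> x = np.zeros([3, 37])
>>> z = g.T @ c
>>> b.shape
(5, 3)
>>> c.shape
(19, 3)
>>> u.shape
(5,)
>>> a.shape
(3, 3)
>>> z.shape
(3, 3)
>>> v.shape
(5, 3)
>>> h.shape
()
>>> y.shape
(19, 3, 3)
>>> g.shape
(19, 3)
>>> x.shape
(3, 37)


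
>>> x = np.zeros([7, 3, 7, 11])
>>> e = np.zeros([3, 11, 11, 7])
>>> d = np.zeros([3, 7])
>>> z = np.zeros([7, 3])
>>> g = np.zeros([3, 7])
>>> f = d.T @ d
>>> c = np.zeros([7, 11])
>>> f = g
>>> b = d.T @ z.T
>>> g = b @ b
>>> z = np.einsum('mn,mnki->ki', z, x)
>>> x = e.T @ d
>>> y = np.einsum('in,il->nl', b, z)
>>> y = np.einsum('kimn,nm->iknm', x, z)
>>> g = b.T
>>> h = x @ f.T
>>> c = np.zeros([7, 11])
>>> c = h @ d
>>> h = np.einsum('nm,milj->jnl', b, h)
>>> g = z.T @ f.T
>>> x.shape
(7, 11, 11, 7)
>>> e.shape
(3, 11, 11, 7)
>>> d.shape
(3, 7)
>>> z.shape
(7, 11)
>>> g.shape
(11, 3)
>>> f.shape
(3, 7)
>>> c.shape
(7, 11, 11, 7)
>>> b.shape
(7, 7)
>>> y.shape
(11, 7, 7, 11)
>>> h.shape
(3, 7, 11)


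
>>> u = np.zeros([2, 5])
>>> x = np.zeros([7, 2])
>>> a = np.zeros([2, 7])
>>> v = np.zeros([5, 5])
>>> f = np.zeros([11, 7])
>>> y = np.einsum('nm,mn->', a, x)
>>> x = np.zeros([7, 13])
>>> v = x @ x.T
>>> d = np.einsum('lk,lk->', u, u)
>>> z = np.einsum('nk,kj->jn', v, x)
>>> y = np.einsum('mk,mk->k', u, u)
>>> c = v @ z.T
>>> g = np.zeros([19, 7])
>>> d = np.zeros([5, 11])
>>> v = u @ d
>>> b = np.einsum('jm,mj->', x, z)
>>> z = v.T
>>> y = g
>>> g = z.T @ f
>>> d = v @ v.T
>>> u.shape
(2, 5)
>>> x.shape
(7, 13)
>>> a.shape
(2, 7)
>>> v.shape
(2, 11)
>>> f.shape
(11, 7)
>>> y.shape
(19, 7)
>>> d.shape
(2, 2)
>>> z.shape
(11, 2)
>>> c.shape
(7, 13)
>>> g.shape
(2, 7)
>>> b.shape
()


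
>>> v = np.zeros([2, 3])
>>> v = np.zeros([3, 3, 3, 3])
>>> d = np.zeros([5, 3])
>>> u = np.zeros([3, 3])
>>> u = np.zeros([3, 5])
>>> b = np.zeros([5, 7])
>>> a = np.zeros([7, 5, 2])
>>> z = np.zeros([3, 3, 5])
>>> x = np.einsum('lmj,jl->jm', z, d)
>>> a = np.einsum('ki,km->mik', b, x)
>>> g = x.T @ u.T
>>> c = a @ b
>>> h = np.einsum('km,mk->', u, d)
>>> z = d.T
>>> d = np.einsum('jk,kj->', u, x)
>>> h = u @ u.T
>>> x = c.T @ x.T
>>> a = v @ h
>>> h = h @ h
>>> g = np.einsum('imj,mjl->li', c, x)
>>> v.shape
(3, 3, 3, 3)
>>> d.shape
()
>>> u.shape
(3, 5)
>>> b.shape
(5, 7)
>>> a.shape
(3, 3, 3, 3)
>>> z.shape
(3, 5)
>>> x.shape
(7, 7, 5)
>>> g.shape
(5, 3)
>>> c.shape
(3, 7, 7)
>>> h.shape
(3, 3)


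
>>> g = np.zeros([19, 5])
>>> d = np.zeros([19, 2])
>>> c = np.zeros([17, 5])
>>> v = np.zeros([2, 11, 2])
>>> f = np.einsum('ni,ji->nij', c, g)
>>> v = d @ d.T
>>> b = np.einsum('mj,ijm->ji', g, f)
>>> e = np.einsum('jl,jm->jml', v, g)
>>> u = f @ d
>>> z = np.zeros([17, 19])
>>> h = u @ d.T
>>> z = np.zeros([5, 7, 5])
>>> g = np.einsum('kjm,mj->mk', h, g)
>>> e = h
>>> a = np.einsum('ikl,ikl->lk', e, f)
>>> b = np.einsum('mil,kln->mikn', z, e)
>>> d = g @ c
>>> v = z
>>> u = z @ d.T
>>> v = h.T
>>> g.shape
(19, 17)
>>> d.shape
(19, 5)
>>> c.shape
(17, 5)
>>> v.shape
(19, 5, 17)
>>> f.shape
(17, 5, 19)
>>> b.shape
(5, 7, 17, 19)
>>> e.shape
(17, 5, 19)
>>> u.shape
(5, 7, 19)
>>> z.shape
(5, 7, 5)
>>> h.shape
(17, 5, 19)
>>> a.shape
(19, 5)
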